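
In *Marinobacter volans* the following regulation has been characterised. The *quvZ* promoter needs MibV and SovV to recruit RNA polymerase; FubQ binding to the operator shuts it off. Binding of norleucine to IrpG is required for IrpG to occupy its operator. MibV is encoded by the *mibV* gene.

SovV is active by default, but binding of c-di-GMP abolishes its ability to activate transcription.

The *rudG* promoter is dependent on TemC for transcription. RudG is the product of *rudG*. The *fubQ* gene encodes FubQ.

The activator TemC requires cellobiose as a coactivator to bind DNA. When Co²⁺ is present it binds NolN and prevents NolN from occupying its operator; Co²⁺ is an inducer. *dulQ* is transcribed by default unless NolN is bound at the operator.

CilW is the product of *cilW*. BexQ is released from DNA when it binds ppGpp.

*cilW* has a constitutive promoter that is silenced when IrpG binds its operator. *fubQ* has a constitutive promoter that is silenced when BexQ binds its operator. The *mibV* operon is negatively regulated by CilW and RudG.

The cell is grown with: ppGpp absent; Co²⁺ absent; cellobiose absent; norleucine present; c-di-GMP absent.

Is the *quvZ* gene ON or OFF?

ppGpp is absent, so BexQ is active.
With repressor BexQ bound, *fubQ* is not transcribed.
So FubQ is not produced.
Norleucine is present, so IrpG is active.
With repressor IrpG bound, *cilW* is not transcribed.
So CilW is not produced.
Cellobiose is absent, so TemC is inactive.
Required activator TemC is absent, so *rudG* is not transcribed.
So RudG is not produced.
With no repressor bound, *mibV* is transcribed.
So MibV is produced and active.
c-di-GMP is absent, so SovV is active.
No repressor is bound and MibV and SovV are active, so *quvZ* is transcribed.

ON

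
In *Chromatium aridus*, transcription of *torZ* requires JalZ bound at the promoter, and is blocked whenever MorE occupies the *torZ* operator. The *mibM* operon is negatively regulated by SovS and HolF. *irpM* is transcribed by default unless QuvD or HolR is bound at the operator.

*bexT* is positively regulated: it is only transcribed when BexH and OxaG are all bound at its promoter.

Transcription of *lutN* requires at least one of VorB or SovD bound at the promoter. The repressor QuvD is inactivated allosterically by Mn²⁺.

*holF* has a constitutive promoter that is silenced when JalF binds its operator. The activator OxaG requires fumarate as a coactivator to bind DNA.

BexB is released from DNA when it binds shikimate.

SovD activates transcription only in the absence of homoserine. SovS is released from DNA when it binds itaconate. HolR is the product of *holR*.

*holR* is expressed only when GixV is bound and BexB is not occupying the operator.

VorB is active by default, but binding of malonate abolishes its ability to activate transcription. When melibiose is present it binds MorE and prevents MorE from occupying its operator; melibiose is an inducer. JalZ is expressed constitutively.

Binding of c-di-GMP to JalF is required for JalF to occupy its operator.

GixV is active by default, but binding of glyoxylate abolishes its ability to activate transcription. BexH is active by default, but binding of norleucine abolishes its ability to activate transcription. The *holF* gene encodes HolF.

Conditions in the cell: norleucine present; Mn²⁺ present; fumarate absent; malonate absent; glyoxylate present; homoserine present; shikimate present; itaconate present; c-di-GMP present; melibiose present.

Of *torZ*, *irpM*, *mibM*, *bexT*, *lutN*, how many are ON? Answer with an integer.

4

Melibiose is present, so MorE is inactive.
JalZ is produced constitutively and is active.
No repressor is bound and JalZ is active, so *torZ* is transcribed.
→ *torZ* is ON.
Mn²⁺ is present, so QuvD is inactive.
Glyoxylate is present, so GixV is inactive.
Shikimate is present, so BexB is inactive.
Required activator GixV is absent, so *holR* is not transcribed.
So HolR is not produced.
With no repressor bound, *irpM* is transcribed.
→ *irpM* is ON.
Itaconate is present, so SovS is inactive.
c-di-GMP is present, so JalF is active.
With repressor JalF bound, *holF* is not transcribed.
So HolF is not produced.
With no repressor bound, *mibM* is transcribed.
→ *mibM* is ON.
Norleucine is present, so BexH is inactive.
Fumarate is absent, so OxaG is inactive.
Required activator BexH is absent, so *bexT* is not transcribed.
→ *bexT* is OFF.
Malonate is absent, so VorB is active.
Homoserine is present, so SovD is inactive.
Activator VorB is present, so *lutN* is transcribed.
→ *lutN* is ON.
4 of the 5 genes are transcribed.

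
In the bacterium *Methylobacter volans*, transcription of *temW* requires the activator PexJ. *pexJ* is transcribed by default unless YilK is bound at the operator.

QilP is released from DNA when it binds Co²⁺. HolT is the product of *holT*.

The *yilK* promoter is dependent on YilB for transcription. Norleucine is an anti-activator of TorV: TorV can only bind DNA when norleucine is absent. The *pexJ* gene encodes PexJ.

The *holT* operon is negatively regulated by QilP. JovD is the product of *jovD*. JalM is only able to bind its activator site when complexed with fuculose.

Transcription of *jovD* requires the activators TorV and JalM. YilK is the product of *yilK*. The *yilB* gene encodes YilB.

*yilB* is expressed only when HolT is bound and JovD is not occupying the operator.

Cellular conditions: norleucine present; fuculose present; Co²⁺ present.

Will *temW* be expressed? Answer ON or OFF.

OFF

Co²⁺ is present, so QilP is inactive.
With no repressor bound, *holT* is transcribed.
So HolT is produced and active.
Norleucine is present, so TorV is inactive.
Fuculose is present, so JalM is active.
Required activator TorV is absent, so *jovD* is not transcribed.
So JovD is not produced.
No repressor is bound and HolT is active, so *yilB* is transcribed.
So YilB is produced and active.
No repressor is bound and YilB is active, so *yilK* is transcribed.
So YilK is produced and active.
With repressor YilK bound, *pexJ* is not transcribed.
So PexJ is not produced.
Required activator PexJ is absent, so *temW* is not transcribed.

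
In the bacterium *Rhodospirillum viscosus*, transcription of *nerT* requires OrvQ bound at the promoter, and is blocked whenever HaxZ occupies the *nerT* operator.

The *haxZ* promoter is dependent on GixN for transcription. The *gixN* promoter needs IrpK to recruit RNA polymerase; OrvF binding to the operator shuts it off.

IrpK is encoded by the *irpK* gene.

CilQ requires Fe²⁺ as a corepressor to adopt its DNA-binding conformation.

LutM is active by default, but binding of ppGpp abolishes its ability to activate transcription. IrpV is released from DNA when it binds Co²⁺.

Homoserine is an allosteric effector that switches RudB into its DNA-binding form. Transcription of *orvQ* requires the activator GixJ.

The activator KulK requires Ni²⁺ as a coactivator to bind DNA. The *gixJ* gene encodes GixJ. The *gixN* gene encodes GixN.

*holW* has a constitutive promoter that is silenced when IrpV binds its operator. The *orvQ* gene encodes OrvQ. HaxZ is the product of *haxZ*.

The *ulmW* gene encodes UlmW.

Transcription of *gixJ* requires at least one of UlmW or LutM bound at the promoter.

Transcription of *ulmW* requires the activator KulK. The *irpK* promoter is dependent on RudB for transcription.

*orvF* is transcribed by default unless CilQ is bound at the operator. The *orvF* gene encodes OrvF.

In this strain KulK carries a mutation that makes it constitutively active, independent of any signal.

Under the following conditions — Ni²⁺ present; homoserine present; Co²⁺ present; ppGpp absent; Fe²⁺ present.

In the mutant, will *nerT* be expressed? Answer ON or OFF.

OFF

Homoserine is present, so RudB is active.
No repressor is bound and RudB is active, so *irpK* is transcribed.
So IrpK is produced and active.
Fe²⁺ is present, so CilQ is active.
With repressor CilQ bound, *orvF* is not transcribed.
So OrvF is not produced.
No repressor is bound and IrpK is active, so *gixN* is transcribed.
So GixN is produced and active.
No repressor is bound and GixN is active, so *haxZ* is transcribed.
So HaxZ is produced and active.
KulK is constitutively active in this strain.
No repressor is bound and KulK is active, so *ulmW* is transcribed.
So UlmW is produced and active.
ppGpp is absent, so LutM is active.
Activator UlmW is present, so *gixJ* is transcribed.
So GixJ is produced and active.
No repressor is bound and GixJ is active, so *orvQ* is transcribed.
So OrvQ is produced and active.
With repressor HaxZ bound, *nerT* is not transcribed.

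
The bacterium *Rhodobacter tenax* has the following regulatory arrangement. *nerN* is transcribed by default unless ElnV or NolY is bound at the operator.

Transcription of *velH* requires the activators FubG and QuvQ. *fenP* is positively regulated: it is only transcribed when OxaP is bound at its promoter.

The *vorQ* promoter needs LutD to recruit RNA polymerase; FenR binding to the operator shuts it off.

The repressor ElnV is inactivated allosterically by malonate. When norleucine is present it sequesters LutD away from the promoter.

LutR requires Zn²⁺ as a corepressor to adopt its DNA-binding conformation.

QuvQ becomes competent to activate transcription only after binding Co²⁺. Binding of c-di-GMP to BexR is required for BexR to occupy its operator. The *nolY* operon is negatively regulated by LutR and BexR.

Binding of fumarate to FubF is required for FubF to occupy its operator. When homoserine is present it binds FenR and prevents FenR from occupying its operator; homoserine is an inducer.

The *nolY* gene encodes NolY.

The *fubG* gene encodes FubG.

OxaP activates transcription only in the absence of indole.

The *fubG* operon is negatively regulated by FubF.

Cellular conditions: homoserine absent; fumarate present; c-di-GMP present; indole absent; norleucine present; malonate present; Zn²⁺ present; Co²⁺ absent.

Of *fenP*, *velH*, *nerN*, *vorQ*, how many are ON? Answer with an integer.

Indole is absent, so OxaP is active.
No repressor is bound and OxaP is active, so *fenP* is transcribed.
→ *fenP* is ON.
Fumarate is present, so FubF is active.
With repressor FubF bound, *fubG* is not transcribed.
So FubG is not produced.
Co²⁺ is absent, so QuvQ is inactive.
Required activator FubG is absent, so *velH* is not transcribed.
→ *velH* is OFF.
Malonate is present, so ElnV is inactive.
Zn²⁺ is present, so LutR is active.
c-di-GMP is present, so BexR is active.
With repressor LutR bound, *nolY* is not transcribed.
So NolY is not produced.
With no repressor bound, *nerN* is transcribed.
→ *nerN* is ON.
Norleucine is present, so LutD is inactive.
Homoserine is absent, so FenR is active.
With repressor FenR bound, *vorQ* is not transcribed.
→ *vorQ* is OFF.
2 of the 4 genes are transcribed.

2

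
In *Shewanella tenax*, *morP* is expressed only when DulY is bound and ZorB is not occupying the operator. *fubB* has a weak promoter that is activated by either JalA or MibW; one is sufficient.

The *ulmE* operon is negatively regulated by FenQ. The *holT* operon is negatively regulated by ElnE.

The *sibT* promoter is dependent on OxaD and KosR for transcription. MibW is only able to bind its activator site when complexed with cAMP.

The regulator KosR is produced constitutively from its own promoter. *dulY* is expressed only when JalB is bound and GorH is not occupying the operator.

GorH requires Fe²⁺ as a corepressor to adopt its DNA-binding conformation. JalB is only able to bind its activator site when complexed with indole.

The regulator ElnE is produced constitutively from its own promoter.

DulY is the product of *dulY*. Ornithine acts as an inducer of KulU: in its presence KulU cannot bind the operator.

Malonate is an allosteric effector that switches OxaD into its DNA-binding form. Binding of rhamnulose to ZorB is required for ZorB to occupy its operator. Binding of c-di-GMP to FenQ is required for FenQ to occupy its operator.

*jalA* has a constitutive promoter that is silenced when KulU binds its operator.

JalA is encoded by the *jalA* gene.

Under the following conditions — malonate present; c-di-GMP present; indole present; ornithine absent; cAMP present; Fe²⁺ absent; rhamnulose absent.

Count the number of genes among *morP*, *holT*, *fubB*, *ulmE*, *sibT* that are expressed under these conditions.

3

Rhamnulose is absent, so ZorB is inactive.
Fe²⁺ is absent, so GorH is inactive.
Indole is present, so JalB is active.
No repressor is bound and JalB is active, so *dulY* is transcribed.
So DulY is produced and active.
No repressor is bound and DulY is active, so *morP* is transcribed.
→ *morP* is ON.
ElnE is produced constitutively and is active.
With repressor ElnE bound, *holT* is not transcribed.
→ *holT* is OFF.
Ornithine is absent, so KulU is active.
With repressor KulU bound, *jalA* is not transcribed.
So JalA is not produced.
cAMP is present, so MibW is active.
Activator MibW is present, so *fubB* is transcribed.
→ *fubB* is ON.
c-di-GMP is present, so FenQ is active.
With repressor FenQ bound, *ulmE* is not transcribed.
→ *ulmE* is OFF.
Malonate is present, so OxaD is active.
KosR is produced constitutively and is active.
No repressor is bound and OxaD and KosR are active, so *sibT* is transcribed.
→ *sibT* is ON.
3 of the 5 genes are transcribed.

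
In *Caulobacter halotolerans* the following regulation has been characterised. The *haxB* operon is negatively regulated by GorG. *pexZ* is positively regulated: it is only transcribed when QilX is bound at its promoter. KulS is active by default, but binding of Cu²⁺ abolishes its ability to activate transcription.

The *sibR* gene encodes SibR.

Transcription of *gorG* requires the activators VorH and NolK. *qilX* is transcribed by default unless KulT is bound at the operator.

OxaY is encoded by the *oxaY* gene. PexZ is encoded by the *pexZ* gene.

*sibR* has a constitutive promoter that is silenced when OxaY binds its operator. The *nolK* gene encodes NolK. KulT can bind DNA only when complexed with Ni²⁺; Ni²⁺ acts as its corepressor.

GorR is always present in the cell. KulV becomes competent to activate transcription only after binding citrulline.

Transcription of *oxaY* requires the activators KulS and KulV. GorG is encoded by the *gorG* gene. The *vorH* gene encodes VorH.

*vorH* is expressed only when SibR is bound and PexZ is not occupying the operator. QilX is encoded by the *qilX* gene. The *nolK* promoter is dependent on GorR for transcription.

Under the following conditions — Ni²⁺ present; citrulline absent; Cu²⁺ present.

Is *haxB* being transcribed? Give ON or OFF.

Cu²⁺ is present, so KulS is inactive.
Citrulline is absent, so KulV is inactive.
Required activator KulS is absent, so *oxaY* is not transcribed.
So OxaY is not produced.
With no repressor bound, *sibR* is transcribed.
So SibR is produced and active.
Ni²⁺ is present, so KulT is active.
With repressor KulT bound, *qilX* is not transcribed.
So QilX is not produced.
Required activator QilX is absent, so *pexZ* is not transcribed.
So PexZ is not produced.
No repressor is bound and SibR is active, so *vorH* is transcribed.
So VorH is produced and active.
GorR is produced constitutively and is active.
No repressor is bound and GorR is active, so *nolK* is transcribed.
So NolK is produced and active.
No repressor is bound and VorH and NolK are active, so *gorG* is transcribed.
So GorG is produced and active.
With repressor GorG bound, *haxB* is not transcribed.

OFF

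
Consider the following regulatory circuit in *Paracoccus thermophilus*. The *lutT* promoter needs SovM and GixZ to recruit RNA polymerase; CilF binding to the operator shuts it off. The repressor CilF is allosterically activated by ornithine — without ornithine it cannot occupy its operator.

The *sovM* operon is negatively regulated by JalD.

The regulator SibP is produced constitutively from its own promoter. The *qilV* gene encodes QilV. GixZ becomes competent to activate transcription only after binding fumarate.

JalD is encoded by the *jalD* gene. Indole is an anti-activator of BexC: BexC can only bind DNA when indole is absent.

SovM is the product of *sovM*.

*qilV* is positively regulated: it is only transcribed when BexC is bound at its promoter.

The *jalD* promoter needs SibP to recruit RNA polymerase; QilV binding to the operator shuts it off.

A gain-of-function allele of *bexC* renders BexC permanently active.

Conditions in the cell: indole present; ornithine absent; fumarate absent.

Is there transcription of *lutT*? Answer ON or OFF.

Ornithine is absent, so CilF is inactive.
BexC is constitutively active in this strain.
No repressor is bound and BexC is active, so *qilV* is transcribed.
So QilV is produced and active.
SibP is produced constitutively and is active.
With repressor QilV bound, *jalD* is not transcribed.
So JalD is not produced.
With no repressor bound, *sovM* is transcribed.
So SovM is produced and active.
Fumarate is absent, so GixZ is inactive.
Required activator GixZ is absent, so *lutT* is not transcribed.

OFF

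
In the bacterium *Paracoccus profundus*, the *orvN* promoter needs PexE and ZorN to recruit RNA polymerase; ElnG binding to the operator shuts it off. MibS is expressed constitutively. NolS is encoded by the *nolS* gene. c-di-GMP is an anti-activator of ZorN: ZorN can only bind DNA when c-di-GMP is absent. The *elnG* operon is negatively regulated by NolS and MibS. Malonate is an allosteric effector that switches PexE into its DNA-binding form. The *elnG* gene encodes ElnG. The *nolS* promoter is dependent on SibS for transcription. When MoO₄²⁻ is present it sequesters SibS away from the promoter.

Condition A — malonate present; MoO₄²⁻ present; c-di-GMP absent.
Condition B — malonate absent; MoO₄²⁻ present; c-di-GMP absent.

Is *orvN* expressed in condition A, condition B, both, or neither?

Condition A:
Malonate is present, so PexE is active.
MoO₄²⁻ is present, so SibS is inactive.
Required activator SibS is absent, so *nolS* is not transcribed.
So NolS is not produced.
MibS is produced constitutively and is active.
With repressor MibS bound, *elnG* is not transcribed.
So ElnG is not produced.
c-di-GMP is absent, so ZorN is active.
No repressor is bound and PexE and ZorN are active, so *orvN* is transcribed.
→ *orvN* is ON in A.
Condition B:
Malonate is absent, so PexE is inactive.
MoO₄²⁻ is present, so SibS is inactive.
Required activator SibS is absent, so *nolS* is not transcribed.
So NolS is not produced.
MibS is produced constitutively and is active.
With repressor MibS bound, *elnG* is not transcribed.
So ElnG is not produced.
c-di-GMP is absent, so ZorN is active.
Required activator PexE is absent, so *orvN* is not transcribed.
→ *orvN* is OFF in B.

A only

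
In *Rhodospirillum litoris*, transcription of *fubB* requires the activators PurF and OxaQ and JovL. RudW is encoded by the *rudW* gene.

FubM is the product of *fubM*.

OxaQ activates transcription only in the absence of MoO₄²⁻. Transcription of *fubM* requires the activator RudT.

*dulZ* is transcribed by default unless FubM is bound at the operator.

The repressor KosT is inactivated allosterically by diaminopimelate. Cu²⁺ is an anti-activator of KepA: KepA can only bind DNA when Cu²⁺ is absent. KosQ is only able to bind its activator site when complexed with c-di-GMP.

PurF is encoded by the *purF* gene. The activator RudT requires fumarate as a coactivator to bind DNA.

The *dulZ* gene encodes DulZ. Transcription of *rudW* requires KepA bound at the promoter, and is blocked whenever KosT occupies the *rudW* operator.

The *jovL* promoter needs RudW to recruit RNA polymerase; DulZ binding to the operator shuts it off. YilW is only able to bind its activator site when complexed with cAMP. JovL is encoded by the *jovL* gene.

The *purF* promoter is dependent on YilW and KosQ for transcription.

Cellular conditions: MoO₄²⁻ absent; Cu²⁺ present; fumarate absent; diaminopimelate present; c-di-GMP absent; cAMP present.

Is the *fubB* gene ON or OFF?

OFF

cAMP is present, so YilW is active.
c-di-GMP is absent, so KosQ is inactive.
Required activator KosQ is absent, so *purF* is not transcribed.
So PurF is not produced.
MoO₄²⁻ is absent, so OxaQ is active.
Fumarate is absent, so RudT is inactive.
Required activator RudT is absent, so *fubM* is not transcribed.
So FubM is not produced.
With no repressor bound, *dulZ* is transcribed.
So DulZ is produced and active.
Cu²⁺ is present, so KepA is inactive.
Diaminopimelate is present, so KosT is inactive.
Required activator KepA is absent, so *rudW* is not transcribed.
So RudW is not produced.
With repressor DulZ bound, *jovL* is not transcribed.
So JovL is not produced.
Required activator PurF is absent, so *fubB* is not transcribed.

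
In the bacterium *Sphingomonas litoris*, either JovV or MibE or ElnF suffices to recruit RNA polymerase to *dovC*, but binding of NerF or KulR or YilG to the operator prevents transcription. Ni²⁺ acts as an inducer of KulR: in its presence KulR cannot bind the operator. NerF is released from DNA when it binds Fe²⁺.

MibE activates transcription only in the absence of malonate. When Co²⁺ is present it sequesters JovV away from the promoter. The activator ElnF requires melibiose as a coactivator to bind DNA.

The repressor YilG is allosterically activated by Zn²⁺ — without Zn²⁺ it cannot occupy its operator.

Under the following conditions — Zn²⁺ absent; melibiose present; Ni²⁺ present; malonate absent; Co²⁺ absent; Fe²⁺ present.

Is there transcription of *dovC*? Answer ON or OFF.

Co²⁺ is absent, so JovV is active.
Malonate is absent, so MibE is active.
Fe²⁺ is present, so NerF is inactive.
Melibiose is present, so ElnF is active.
Ni²⁺ is present, so KulR is inactive.
Zn²⁺ is absent, so YilG is inactive.
Activator JovV is present, so *dovC* is transcribed.

ON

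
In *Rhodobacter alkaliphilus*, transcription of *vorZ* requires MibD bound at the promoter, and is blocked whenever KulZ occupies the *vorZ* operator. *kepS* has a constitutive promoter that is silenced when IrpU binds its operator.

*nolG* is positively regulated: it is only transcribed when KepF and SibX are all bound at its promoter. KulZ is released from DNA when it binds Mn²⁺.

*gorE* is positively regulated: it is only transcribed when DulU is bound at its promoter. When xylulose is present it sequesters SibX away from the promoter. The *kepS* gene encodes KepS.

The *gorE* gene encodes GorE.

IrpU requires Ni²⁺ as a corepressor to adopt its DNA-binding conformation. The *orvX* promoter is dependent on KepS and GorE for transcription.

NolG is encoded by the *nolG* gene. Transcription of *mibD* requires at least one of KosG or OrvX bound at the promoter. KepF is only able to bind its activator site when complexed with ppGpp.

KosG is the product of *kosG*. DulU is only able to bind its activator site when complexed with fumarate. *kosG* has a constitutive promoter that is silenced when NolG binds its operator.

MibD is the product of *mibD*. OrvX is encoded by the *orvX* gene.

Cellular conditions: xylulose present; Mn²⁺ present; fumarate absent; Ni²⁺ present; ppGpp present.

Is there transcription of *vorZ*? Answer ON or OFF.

Mn²⁺ is present, so KulZ is inactive.
ppGpp is present, so KepF is active.
Xylulose is present, so SibX is inactive.
Required activator SibX is absent, so *nolG* is not transcribed.
So NolG is not produced.
With no repressor bound, *kosG* is transcribed.
So KosG is produced and active.
Ni²⁺ is present, so IrpU is active.
With repressor IrpU bound, *kepS* is not transcribed.
So KepS is not produced.
Fumarate is absent, so DulU is inactive.
Required activator DulU is absent, so *gorE* is not transcribed.
So GorE is not produced.
Required activator KepS is absent, so *orvX* is not transcribed.
So OrvX is not produced.
Activator KosG is present, so *mibD* is transcribed.
So MibD is produced and active.
No repressor is bound and MibD is active, so *vorZ* is transcribed.

ON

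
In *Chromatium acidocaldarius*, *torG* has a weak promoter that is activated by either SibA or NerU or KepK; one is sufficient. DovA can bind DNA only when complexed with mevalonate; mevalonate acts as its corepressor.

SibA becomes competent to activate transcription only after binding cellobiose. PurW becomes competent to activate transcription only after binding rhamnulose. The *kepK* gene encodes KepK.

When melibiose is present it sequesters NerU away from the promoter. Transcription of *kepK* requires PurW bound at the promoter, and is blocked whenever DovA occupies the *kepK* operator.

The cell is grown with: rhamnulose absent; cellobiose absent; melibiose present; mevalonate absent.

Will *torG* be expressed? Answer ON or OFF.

OFF

Cellobiose is absent, so SibA is inactive.
Melibiose is present, so NerU is inactive.
Mevalonate is absent, so DovA is inactive.
Rhamnulose is absent, so PurW is inactive.
Required activator PurW is absent, so *kepK* is not transcribed.
So KepK is not produced.
No activator is available at the *torG* promoter, so *torG* is not transcribed.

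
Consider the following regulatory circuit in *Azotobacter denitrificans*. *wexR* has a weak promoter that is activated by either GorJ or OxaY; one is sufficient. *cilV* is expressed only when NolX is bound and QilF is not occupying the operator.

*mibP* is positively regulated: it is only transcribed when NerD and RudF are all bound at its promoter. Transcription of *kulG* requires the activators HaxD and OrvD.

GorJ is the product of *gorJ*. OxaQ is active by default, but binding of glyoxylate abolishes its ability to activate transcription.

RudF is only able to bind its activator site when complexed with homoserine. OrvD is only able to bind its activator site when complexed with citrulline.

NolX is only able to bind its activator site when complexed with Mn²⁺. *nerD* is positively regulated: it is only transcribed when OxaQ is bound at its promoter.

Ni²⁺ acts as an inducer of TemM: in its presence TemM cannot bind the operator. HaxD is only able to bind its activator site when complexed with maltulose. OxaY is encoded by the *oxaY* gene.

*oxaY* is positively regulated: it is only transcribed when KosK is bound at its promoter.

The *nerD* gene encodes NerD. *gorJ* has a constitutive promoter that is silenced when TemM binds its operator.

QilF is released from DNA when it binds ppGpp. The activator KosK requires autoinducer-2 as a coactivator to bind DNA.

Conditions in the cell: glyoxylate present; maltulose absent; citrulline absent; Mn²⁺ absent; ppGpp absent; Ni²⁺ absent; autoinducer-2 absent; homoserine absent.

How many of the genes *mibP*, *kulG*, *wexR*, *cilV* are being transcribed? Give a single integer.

Glyoxylate is present, so OxaQ is inactive.
Required activator OxaQ is absent, so *nerD* is not transcribed.
So NerD is not produced.
Homoserine is absent, so RudF is inactive.
Required activator NerD is absent, so *mibP* is not transcribed.
→ *mibP* is OFF.
Maltulose is absent, so HaxD is inactive.
Citrulline is absent, so OrvD is inactive.
Required activator HaxD is absent, so *kulG* is not transcribed.
→ *kulG* is OFF.
Ni²⁺ is absent, so TemM is active.
With repressor TemM bound, *gorJ* is not transcribed.
So GorJ is not produced.
Autoinducer-2 is absent, so KosK is inactive.
Required activator KosK is absent, so *oxaY* is not transcribed.
So OxaY is not produced.
No activator is available at the *wexR* promoter, so *wexR* is not transcribed.
→ *wexR* is OFF.
Mn²⁺ is absent, so NolX is inactive.
ppGpp is absent, so QilF is active.
With repressor QilF bound, *cilV* is not transcribed.
→ *cilV* is OFF.
0 of the 4 genes are transcribed.

0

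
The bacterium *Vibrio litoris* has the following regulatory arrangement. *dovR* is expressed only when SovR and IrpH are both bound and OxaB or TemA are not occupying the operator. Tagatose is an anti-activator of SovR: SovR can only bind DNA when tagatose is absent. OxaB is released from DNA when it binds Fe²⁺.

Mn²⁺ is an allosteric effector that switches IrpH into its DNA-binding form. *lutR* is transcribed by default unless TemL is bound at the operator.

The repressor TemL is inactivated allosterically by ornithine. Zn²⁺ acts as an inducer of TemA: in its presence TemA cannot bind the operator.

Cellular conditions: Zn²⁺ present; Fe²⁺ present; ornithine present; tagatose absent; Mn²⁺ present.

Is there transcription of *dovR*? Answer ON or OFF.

Tagatose is absent, so SovR is active.
Fe²⁺ is present, so OxaB is inactive.
Zn²⁺ is present, so TemA is inactive.
Mn²⁺ is present, so IrpH is active.
No repressor is bound and SovR and IrpH are active, so *dovR* is transcribed.

ON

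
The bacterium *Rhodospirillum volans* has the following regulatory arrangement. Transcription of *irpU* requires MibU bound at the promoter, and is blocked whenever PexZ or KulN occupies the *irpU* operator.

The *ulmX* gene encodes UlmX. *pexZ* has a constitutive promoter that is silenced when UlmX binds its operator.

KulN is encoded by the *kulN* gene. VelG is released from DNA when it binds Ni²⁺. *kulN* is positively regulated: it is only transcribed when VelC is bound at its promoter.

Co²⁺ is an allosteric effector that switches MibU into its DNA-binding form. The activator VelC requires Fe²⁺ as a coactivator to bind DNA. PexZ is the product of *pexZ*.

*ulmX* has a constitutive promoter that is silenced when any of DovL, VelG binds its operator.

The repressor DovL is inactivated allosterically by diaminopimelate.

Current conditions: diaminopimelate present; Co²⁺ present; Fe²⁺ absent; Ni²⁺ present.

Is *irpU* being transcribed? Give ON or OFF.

Co²⁺ is present, so MibU is active.
Diaminopimelate is present, so DovL is inactive.
Ni²⁺ is present, so VelG is inactive.
With no repressor bound, *ulmX* is transcribed.
So UlmX is produced and active.
With repressor UlmX bound, *pexZ* is not transcribed.
So PexZ is not produced.
Fe²⁺ is absent, so VelC is inactive.
Required activator VelC is absent, so *kulN* is not transcribed.
So KulN is not produced.
No repressor is bound and MibU is active, so *irpU* is transcribed.

ON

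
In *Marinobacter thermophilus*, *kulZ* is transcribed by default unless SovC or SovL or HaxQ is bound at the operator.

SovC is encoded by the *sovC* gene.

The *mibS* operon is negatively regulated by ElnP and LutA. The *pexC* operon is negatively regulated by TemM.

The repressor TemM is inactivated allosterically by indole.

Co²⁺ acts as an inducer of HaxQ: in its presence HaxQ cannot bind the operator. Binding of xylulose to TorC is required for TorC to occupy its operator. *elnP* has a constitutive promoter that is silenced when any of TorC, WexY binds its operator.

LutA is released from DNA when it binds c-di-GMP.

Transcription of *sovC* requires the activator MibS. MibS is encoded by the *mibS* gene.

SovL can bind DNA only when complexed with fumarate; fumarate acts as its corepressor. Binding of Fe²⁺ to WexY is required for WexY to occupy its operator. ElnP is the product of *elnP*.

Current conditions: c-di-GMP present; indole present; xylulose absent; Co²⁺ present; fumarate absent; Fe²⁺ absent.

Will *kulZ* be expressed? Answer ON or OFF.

Xylulose is absent, so TorC is inactive.
Fe²⁺ is absent, so WexY is inactive.
With no repressor bound, *elnP* is transcribed.
So ElnP is produced and active.
c-di-GMP is present, so LutA is inactive.
With repressor ElnP bound, *mibS* is not transcribed.
So MibS is not produced.
Required activator MibS is absent, so *sovC* is not transcribed.
So SovC is not produced.
Fumarate is absent, so SovL is inactive.
Co²⁺ is present, so HaxQ is inactive.
With no repressor bound, *kulZ* is transcribed.

ON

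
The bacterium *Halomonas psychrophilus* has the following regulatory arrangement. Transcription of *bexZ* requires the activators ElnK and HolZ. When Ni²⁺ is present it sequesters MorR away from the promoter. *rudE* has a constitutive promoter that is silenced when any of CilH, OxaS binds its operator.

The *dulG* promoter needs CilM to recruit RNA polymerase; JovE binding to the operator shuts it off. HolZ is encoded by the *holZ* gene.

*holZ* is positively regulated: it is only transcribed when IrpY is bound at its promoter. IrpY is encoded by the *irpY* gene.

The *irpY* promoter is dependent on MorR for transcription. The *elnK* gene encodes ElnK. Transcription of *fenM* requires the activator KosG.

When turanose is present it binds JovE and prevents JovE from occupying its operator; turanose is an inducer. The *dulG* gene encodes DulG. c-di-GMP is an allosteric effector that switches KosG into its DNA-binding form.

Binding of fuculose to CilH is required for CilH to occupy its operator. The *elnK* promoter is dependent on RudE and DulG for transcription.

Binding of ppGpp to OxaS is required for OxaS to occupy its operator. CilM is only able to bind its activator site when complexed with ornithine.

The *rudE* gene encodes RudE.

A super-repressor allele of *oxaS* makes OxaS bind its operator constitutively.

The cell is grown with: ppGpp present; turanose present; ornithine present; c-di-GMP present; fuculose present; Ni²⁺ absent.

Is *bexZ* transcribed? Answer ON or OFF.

Fuculose is present, so CilH is active.
OxaS is constitutively active in this strain.
With repressor CilH bound, *rudE* is not transcribed.
So RudE is not produced.
Ornithine is present, so CilM is active.
Turanose is present, so JovE is inactive.
No repressor is bound and CilM is active, so *dulG* is transcribed.
So DulG is produced and active.
Required activator RudE is absent, so *elnK* is not transcribed.
So ElnK is not produced.
Ni²⁺ is absent, so MorR is active.
No repressor is bound and MorR is active, so *irpY* is transcribed.
So IrpY is produced and active.
No repressor is bound and IrpY is active, so *holZ* is transcribed.
So HolZ is produced and active.
Required activator ElnK is absent, so *bexZ* is not transcribed.

OFF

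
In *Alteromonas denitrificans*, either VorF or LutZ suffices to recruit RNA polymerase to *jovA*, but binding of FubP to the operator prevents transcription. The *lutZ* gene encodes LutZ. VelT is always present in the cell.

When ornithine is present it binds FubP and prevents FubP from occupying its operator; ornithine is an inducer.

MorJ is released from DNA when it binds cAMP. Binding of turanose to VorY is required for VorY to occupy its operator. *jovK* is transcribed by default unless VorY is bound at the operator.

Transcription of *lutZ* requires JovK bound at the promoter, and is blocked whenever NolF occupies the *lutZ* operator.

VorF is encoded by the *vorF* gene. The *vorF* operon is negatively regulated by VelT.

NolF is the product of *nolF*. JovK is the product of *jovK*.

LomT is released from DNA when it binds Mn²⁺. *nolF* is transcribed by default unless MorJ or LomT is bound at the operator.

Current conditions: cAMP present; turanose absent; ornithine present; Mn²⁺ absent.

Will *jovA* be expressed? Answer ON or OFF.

VelT is produced constitutively and is active.
With repressor VelT bound, *vorF* is not transcribed.
So VorF is not produced.
Ornithine is present, so FubP is inactive.
cAMP is present, so MorJ is inactive.
Mn²⁺ is absent, so LomT is active.
With repressor LomT bound, *nolF* is not transcribed.
So NolF is not produced.
Turanose is absent, so VorY is inactive.
With no repressor bound, *jovK* is transcribed.
So JovK is produced and active.
No repressor is bound and JovK is active, so *lutZ* is transcribed.
So LutZ is produced and active.
Activator LutZ is present, so *jovA* is transcribed.

ON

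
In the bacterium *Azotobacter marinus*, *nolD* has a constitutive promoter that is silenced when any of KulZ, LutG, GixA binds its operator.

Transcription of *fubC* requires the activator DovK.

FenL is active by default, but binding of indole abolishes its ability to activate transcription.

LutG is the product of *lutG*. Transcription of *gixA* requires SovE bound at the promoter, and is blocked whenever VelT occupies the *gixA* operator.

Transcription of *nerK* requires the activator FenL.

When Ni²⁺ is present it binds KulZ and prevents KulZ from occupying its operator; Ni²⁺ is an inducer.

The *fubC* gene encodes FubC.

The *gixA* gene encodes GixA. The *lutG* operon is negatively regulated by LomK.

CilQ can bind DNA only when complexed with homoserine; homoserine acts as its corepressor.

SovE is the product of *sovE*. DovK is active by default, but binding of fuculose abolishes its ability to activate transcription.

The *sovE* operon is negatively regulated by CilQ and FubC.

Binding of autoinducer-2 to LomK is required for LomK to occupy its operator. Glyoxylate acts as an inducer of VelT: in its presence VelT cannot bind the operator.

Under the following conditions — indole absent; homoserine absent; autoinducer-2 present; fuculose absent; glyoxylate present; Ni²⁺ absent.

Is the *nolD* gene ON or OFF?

Ni²⁺ is absent, so KulZ is active.
Autoinducer-2 is present, so LomK is active.
With repressor LomK bound, *lutG* is not transcribed.
So LutG is not produced.
Glyoxylate is present, so VelT is inactive.
Homoserine is absent, so CilQ is inactive.
Fuculose is absent, so DovK is active.
No repressor is bound and DovK is active, so *fubC* is transcribed.
So FubC is produced and active.
With repressor FubC bound, *sovE* is not transcribed.
So SovE is not produced.
Required activator SovE is absent, so *gixA* is not transcribed.
So GixA is not produced.
With repressor KulZ bound, *nolD* is not transcribed.

OFF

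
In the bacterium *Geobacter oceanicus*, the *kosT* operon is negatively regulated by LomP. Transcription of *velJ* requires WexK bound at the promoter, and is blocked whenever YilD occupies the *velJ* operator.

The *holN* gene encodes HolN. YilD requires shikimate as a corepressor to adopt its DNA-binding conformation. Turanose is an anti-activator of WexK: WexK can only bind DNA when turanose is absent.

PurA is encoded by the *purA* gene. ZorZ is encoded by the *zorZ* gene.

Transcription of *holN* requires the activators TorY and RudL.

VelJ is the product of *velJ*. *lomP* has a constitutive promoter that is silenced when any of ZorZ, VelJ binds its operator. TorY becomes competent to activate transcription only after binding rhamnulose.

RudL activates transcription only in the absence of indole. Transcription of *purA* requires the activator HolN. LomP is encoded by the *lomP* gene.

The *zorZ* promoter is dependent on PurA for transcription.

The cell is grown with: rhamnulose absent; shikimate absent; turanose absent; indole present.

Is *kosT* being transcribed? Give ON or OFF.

Rhamnulose is absent, so TorY is inactive.
Indole is present, so RudL is inactive.
Required activator TorY is absent, so *holN* is not transcribed.
So HolN is not produced.
Required activator HolN is absent, so *purA* is not transcribed.
So PurA is not produced.
Required activator PurA is absent, so *zorZ* is not transcribed.
So ZorZ is not produced.
Shikimate is absent, so YilD is inactive.
Turanose is absent, so WexK is active.
No repressor is bound and WexK is active, so *velJ* is transcribed.
So VelJ is produced and active.
With repressor VelJ bound, *lomP* is not transcribed.
So LomP is not produced.
With no repressor bound, *kosT* is transcribed.

ON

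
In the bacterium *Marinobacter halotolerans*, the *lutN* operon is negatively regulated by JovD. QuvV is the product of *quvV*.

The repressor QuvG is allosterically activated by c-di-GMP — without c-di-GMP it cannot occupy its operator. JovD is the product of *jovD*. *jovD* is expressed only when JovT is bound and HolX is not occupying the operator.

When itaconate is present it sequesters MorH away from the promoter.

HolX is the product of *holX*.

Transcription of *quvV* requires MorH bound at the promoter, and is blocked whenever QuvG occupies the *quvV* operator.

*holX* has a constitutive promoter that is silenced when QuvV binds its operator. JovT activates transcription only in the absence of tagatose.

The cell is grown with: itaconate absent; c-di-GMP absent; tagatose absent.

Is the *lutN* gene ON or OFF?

c-di-GMP is absent, so QuvG is inactive.
Itaconate is absent, so MorH is active.
No repressor is bound and MorH is active, so *quvV* is transcribed.
So QuvV is produced and active.
With repressor QuvV bound, *holX* is not transcribed.
So HolX is not produced.
Tagatose is absent, so JovT is active.
No repressor is bound and JovT is active, so *jovD* is transcribed.
So JovD is produced and active.
With repressor JovD bound, *lutN* is not transcribed.

OFF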